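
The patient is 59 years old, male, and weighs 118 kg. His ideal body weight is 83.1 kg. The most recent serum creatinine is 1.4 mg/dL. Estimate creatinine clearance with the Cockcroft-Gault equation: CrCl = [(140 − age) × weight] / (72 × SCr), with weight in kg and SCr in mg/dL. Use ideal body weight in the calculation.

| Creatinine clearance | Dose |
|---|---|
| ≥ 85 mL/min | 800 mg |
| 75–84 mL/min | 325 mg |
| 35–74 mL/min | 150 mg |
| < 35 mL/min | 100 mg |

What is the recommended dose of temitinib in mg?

150 mg

CrCl = (140 − 59) × 83.1 / (72 × 1.4) = 6731.1 / 100.80 ≈ 66.8 mL/min
CrCl ≈ 67 mL/min → bracket 35–74 mL/min.
Dose for this bracket: 150 mg.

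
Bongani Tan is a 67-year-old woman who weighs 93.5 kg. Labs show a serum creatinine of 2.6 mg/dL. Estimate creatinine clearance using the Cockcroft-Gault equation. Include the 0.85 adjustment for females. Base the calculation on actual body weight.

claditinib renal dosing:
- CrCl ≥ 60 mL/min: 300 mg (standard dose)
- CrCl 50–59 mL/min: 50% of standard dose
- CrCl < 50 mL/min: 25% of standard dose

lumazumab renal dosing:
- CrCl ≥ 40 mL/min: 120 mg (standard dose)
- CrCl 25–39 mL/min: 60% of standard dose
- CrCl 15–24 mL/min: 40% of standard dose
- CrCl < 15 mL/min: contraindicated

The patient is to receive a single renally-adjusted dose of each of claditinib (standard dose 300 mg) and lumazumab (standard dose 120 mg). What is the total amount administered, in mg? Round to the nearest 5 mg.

145 mg

CrCl = (140 − 67) × 93.5 / (72 × 2.6) × 0.85 = 6825.5 / 187.20 × 0.85 ≈ 31.0 mL/min
CrCl ≈ 31 mL/min.
claditinib: < 50 mL/min → 25% of 300 mg = 75 mg.
lumazumab: 25–39 mL/min → 60% of 120 mg = 72 mg.
Total = 75 + 72 = 147 mg.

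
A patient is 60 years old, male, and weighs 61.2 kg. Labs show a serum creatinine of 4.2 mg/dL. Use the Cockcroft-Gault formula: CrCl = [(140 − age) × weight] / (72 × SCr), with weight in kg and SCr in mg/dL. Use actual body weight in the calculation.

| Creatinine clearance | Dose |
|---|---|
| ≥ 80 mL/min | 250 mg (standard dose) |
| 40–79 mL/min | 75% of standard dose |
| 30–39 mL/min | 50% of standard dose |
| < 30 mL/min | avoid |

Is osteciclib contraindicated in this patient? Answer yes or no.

yes

CrCl = (140 − 60) × 61.2 / (72 × 4.2) = 4896.0 / 302.40 ≈ 16.2 mL/min
CrCl ≈ 16 mL/min, which is < 30 mL/min.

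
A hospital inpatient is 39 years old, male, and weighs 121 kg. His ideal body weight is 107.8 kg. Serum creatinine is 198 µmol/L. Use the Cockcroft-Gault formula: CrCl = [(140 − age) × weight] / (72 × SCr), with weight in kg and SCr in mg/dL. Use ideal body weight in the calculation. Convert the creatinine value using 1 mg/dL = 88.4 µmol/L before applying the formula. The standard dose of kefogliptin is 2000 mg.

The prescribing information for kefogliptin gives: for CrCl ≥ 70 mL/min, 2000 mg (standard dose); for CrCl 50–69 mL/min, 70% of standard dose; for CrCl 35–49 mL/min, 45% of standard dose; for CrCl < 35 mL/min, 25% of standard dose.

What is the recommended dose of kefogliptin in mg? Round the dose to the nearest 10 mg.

1400 mg

SCr = 198 / 88.4 = 2.24 mg/dL
CrCl = (140 − 39) × 107.8 / (72 × 2.24) = 10887.8 / 161.28 ≈ 67.5 mL/min
CrCl ≈ 68 mL/min → bracket 50–69 mL/min.
70% of 2000 mg = 1400 mg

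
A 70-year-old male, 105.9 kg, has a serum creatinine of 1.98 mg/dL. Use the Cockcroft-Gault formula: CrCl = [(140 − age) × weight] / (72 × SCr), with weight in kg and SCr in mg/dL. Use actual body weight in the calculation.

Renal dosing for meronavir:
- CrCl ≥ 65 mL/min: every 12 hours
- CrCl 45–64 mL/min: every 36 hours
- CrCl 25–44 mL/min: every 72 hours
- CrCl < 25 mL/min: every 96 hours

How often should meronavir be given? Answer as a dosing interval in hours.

every 36 hours

CrCl = (140 − 70) × 105.9 / (72 × 1.98) = 7413.0 / 142.56 ≈ 52.0 mL/min
CrCl ≈ 52 mL/min → bracket 45–64 mL/min → every 36 hours.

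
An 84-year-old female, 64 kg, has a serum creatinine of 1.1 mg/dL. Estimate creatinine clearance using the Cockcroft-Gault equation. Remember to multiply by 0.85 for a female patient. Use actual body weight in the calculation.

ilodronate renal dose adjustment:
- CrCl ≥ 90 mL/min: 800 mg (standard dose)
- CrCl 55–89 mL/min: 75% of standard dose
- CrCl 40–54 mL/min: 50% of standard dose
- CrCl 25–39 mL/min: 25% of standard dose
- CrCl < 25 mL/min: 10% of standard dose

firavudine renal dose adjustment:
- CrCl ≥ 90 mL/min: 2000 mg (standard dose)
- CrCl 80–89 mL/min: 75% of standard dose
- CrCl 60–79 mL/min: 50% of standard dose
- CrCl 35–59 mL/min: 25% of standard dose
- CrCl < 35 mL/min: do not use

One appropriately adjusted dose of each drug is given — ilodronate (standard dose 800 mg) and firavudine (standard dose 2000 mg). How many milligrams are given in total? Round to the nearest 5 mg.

700 mg

CrCl = (140 − 84) × 64 / (72 × 1.1) × 0.85 = 3584.0 / 79.20 × 0.85 ≈ 38.5 mL/min
CrCl ≈ 38 mL/min.
ilodronate: 25–39 mL/min → 25% of 800 mg = 200 mg.
firavudine: 35–59 mL/min → 25% of 2000 mg = 500 mg.
Total = 200 + 500 = 700 mg.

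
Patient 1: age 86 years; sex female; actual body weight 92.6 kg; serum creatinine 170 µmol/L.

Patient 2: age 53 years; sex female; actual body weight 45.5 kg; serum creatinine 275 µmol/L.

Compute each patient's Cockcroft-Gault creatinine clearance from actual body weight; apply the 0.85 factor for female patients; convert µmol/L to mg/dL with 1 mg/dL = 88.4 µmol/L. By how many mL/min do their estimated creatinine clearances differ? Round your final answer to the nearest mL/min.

Patient 1: SCr = 170 / 88.4 = 1.923 mg/dL
Patient 1: CrCl = (140 − 86) × 92.6 / (72 × 1.923) × 0.85 = 5000.4 / 138.46 × 0.85 ≈ 30.7 mL/min
Patient 2: SCr = 275 / 88.4 = 3.111 mg/dL
Patient 2: CrCl = (140 − 53) × 45.5 / (72 × 3.111) × 0.85 = 3958.5 / 223.99 × 0.85 ≈ 15.0 mL/min
|30.7 − 15.0| = 15.7 mL/min

16 mL/min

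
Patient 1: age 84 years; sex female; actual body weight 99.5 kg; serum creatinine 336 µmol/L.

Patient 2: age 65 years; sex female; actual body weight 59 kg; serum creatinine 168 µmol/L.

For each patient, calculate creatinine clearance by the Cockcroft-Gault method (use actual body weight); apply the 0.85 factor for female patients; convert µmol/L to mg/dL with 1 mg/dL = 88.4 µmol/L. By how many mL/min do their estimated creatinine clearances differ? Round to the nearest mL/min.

Patient 1: SCr = 336 / 88.4 = 3.801 mg/dL
Patient 1: CrCl = (140 − 84) × 99.5 / (72 × 3.801) × 0.85 = 5572.0 / 273.67 × 0.85 ≈ 17.3 mL/min
Patient 2: SCr = 168 / 88.4 = 1.9 mg/dL
Patient 2: CrCl = (140 − 65) × 59 / (72 × 1.9) × 0.85 = 4425.0 / 136.80 × 0.85 ≈ 27.5 mL/min
|17.3 − 27.5| = 10.2 mL/min

10 mL/min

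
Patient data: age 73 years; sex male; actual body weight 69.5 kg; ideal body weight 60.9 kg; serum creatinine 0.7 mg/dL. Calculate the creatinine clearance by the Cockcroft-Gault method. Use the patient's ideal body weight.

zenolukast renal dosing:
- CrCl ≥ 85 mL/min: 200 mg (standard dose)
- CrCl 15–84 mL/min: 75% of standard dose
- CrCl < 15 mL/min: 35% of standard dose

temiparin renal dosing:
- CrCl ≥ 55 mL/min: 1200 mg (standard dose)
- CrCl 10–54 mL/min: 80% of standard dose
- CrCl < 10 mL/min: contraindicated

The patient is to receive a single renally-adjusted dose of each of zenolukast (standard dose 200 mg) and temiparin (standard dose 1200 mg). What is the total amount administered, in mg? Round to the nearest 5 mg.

CrCl = (140 − 73) × 60.9 / (72 × 0.7) = 4080.3 / 50.40 ≈ 81.0 mL/min
CrCl ≈ 81 mL/min.
zenolukast: 15–84 mL/min → 75% of 200 mg = 150 mg.
temiparin: ≥ 55 mL/min → 100% of 1200 mg = 1200 mg.
Total = 150 + 1200 = 1350 mg.

1350 mg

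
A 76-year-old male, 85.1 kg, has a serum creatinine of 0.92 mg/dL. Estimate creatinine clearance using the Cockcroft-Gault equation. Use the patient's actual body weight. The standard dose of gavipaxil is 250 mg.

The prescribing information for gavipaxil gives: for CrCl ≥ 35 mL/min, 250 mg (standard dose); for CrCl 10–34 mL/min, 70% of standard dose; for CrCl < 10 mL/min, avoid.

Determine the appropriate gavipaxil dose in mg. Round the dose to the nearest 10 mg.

250 mg

CrCl = (140 − 76) × 85.1 / (72 × 0.92) = 5446.4 / 66.24 ≈ 82.2 mL/min
CrCl ≈ 82 mL/min → bracket ≥ 35 mL/min.
100% of 250 mg = 250 mg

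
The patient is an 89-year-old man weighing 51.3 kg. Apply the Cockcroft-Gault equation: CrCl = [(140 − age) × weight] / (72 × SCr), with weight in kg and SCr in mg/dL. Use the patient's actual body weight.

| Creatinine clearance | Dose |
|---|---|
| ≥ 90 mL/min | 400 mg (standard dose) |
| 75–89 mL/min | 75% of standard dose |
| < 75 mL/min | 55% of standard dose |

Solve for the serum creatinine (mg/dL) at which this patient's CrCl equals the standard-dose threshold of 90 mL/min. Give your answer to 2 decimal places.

0.40 mg/dL

Standard dose requires CrCl ≥ 90 mL/min.
Set (140 − 89) × 51.3 / (72 × SCr) = 90
SCr = (140 − 89) × 51.3 / (72 × 90) = 0.404 mg/dL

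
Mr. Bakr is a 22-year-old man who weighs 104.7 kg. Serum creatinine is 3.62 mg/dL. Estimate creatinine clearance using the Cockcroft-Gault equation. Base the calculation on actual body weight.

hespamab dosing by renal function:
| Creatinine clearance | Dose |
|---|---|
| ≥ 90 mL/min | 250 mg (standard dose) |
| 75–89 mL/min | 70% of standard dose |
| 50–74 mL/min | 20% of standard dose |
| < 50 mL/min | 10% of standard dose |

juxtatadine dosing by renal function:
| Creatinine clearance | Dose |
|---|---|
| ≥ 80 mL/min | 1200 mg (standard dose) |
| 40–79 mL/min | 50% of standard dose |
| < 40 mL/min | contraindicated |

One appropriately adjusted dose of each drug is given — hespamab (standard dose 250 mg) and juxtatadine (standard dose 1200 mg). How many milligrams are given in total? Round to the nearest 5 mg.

CrCl = (140 − 22) × 104.7 / (72 × 3.62) = 12354.6 / 260.64 ≈ 47.4 mL/min
CrCl ≈ 47 mL/min.
hespamab: < 50 mL/min → 10% of 250 mg = 25 mg.
juxtatadine: 40–79 mL/min → 50% of 1200 mg = 600 mg.
Total = 25 + 600 = 625 mg.

625 mg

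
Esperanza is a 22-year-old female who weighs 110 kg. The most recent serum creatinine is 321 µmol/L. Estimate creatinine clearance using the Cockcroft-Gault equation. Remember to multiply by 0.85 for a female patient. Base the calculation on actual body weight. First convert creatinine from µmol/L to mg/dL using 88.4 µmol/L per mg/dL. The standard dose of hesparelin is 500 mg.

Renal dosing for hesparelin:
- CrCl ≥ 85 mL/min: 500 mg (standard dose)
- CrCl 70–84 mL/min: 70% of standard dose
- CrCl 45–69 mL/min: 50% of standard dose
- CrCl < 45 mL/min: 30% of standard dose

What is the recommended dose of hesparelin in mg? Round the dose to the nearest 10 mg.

SCr = 321 / 88.4 = 3.631 mg/dL
CrCl = (140 − 22) × 110 / (72 × 3.631) × 0.85 = 12980.0 / 261.43 × 0.85 ≈ 42.2 mL/min
CrCl ≈ 42 mL/min → bracket < 45 mL/min.
30% of 500 mg = 150 mg

150 mg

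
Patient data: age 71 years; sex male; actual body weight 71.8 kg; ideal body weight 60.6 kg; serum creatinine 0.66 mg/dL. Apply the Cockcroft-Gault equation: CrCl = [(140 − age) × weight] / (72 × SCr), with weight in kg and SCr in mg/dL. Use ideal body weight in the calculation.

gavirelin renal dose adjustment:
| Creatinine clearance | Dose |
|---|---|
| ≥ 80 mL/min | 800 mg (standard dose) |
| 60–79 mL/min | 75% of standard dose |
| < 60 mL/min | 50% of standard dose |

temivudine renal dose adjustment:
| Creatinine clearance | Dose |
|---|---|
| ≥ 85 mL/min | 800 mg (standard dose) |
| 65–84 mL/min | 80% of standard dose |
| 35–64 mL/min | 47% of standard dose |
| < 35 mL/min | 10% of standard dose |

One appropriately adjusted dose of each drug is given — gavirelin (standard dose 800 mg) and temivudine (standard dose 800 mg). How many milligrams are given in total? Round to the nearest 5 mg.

1600 mg

CrCl = (140 − 71) × 60.6 / (72 × 0.66) = 4181.4 / 47.52 ≈ 88.0 mL/min
CrCl ≈ 88 mL/min.
gavirelin: ≥ 80 mL/min → 100% of 800 mg = 800 mg.
temivudine: ≥ 85 mL/min → 100% of 800 mg = 800 mg.
Total = 800 + 800 = 1600 mg.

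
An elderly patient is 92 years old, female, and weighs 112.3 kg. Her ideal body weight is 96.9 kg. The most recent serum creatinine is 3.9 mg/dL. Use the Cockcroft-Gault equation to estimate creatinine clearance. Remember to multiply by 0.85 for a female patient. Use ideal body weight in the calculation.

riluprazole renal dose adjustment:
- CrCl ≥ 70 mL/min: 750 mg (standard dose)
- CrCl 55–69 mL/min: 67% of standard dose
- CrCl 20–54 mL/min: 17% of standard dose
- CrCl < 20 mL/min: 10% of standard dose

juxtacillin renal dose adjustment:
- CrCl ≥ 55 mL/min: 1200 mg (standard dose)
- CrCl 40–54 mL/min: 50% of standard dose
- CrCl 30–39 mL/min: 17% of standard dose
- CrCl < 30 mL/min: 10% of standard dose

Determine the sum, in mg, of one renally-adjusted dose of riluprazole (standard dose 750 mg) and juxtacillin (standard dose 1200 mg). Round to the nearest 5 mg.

CrCl = (140 − 92) × 96.9 / (72 × 3.9) × 0.85 = 4651.2 / 280.80 × 0.85 ≈ 14.1 mL/min
CrCl ≈ 14 mL/min.
riluprazole: < 20 mL/min → 10% of 750 mg = 75 mg.
juxtacillin: < 30 mL/min → 10% of 1200 mg = 120 mg.
Total = 75 + 120 = 195 mg.

195 mg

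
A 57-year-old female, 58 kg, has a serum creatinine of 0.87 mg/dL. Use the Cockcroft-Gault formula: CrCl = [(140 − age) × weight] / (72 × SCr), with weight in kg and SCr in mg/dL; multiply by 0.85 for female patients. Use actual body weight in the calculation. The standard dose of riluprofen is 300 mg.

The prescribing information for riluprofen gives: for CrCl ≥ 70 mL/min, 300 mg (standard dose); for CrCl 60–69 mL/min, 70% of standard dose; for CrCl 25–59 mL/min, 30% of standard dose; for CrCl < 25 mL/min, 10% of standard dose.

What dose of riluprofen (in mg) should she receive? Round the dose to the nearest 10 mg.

210 mg

CrCl = (140 − 57) × 58 / (72 × 0.87) × 0.85 = 4814.0 / 62.64 × 0.85 ≈ 65.3 mL/min
CrCl ≈ 65 mL/min → bracket 60–69 mL/min.
70% of 300 mg = 210 mg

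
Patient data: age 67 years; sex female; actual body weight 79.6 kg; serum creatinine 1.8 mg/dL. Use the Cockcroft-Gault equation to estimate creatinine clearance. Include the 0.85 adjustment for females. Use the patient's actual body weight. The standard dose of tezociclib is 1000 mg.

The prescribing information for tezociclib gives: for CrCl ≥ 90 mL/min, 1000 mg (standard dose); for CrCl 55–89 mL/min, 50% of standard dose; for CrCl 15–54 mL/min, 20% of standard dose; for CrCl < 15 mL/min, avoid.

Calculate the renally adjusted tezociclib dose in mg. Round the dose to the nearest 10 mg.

200 mg

CrCl = (140 − 67) × 79.6 / (72 × 1.8) × 0.85 = 5810.8 / 129.60 × 0.85 ≈ 38.1 mL/min
CrCl ≈ 38 mL/min → bracket 15–54 mL/min.
20% of 1000 mg = 200 mg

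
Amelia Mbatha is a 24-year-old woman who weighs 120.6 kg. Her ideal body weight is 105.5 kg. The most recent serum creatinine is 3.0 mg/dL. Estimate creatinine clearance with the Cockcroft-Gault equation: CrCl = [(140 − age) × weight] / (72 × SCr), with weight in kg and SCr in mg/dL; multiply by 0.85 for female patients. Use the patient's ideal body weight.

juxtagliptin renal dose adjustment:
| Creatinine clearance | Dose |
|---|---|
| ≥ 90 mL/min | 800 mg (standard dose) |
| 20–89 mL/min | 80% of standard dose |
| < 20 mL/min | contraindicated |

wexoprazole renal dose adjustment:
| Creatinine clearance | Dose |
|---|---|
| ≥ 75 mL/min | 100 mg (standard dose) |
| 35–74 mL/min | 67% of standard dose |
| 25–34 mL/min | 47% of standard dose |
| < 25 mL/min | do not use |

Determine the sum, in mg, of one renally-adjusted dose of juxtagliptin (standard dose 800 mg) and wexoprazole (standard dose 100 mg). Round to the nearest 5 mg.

705 mg

CrCl = (140 − 24) × 105.5 / (72 × 3) × 0.85 = 12238.0 / 216.00 × 0.85 ≈ 48.2 mL/min
CrCl ≈ 48 mL/min.
juxtagliptin: 20–89 mL/min → 80% of 800 mg = 640 mg.
wexoprazole: 35–74 mL/min → 67% of 100 mg = 67 mg.
Total = 640 + 67 = 707 mg.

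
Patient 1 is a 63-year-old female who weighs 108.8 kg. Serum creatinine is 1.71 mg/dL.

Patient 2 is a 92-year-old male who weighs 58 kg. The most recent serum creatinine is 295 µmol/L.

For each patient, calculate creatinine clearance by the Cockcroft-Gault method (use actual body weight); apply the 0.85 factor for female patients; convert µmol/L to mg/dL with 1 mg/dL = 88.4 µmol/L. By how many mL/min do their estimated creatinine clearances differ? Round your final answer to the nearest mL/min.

46 mL/min

Patient 1: CrCl = (140 − 63) × 108.8 / (72 × 1.71) × 0.85 = 8377.6 / 123.12 × 0.85 ≈ 57.8 mL/min
Patient 2: SCr = 295 / 88.4 = 3.337 mg/dL
Patient 2: CrCl = (140 − 92) × 58 / (72 × 3.337) = 2784.0 / 240.26 ≈ 11.6 mL/min
|57.8 − 11.6| = 46.2 mL/min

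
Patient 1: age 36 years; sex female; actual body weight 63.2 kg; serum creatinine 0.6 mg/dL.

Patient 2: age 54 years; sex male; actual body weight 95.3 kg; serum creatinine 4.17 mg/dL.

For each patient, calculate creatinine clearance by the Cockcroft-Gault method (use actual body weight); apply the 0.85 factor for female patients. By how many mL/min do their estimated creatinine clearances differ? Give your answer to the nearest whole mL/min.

Patient 1: CrCl = (140 − 36) × 63.2 / (72 × 0.6) × 0.85 = 6572.8 / 43.20 × 0.85 ≈ 129.3 mL/min
Patient 2: CrCl = (140 − 54) × 95.3 / (72 × 4.17) = 8195.8 / 300.24 ≈ 27.3 mL/min
|129.3 − 27.3| = 102.0 mL/min

102 mL/min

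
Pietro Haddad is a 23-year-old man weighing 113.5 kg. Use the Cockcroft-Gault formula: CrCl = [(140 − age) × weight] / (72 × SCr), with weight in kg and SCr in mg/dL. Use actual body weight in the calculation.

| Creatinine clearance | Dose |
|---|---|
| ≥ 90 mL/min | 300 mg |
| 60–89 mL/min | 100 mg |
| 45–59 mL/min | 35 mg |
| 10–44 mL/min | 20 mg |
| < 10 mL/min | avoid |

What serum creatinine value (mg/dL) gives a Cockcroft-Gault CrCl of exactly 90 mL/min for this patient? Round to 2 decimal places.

2.05 mg/dL

Standard dose requires CrCl ≥ 90 mL/min.
Set (140 − 23) × 113.5 / (72 × SCr) = 90
SCr = (140 − 23) × 113.5 / (72 × 90) = 2.049 mg/dL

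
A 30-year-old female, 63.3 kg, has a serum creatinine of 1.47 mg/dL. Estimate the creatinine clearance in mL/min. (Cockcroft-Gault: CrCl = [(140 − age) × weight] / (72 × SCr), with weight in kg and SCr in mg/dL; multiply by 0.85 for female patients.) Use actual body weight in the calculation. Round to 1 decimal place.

55.9 mL/min

CrCl = (140 − 30) × 63.3 / (72 × 1.47) × 0.85 = 6963.0 / 105.84 × 0.85 ≈ 55.9 mL/min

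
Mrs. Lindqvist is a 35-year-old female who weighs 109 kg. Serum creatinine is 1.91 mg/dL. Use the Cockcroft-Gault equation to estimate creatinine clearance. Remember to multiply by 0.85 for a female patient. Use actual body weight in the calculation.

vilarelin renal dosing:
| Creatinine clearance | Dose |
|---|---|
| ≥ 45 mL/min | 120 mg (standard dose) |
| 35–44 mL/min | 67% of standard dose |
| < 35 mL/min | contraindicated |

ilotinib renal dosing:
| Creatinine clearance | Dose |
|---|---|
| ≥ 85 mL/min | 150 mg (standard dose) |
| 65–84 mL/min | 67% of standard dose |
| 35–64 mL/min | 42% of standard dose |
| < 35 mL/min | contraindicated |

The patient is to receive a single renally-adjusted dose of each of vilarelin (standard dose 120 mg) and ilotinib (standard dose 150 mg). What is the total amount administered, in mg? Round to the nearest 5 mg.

CrCl = (140 − 35) × 109 / (72 × 1.91) × 0.85 = 11445.0 / 137.52 × 0.85 ≈ 70.7 mL/min
CrCl ≈ 71 mL/min.
vilarelin: ≥ 45 mL/min → 100% of 120 mg = 120 mg.
ilotinib: 65–84 mL/min → 67% of 150 mg = 100.5 mg.
Total = 120 + 100.5 = 220.5 mg.

220 mg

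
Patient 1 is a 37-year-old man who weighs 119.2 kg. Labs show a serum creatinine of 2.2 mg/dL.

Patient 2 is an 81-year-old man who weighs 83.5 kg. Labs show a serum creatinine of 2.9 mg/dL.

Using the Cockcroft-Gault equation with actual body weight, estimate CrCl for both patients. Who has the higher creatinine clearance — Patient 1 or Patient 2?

Patient 1: CrCl = (140 − 37) × 119.2 / (72 × 2.2) = 12277.6 / 158.40 ≈ 77.5 mL/min
Patient 2: CrCl = (140 − 81) × 83.5 / (72 × 2.9) = 4926.5 / 208.80 ≈ 23.6 mL/min
77.5 vs 23.6 mL/min → Patient 1 is higher.

Patient 1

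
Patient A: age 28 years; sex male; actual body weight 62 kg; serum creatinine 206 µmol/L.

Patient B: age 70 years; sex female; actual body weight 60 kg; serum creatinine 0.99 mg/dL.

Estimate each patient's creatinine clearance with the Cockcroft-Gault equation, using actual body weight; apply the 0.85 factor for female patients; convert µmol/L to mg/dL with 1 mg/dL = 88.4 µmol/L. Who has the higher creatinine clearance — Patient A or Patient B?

Patient B

Patient A: SCr = 206 / 88.4 = 2.33 mg/dL
Patient A: CrCl = (140 − 28) × 62 / (72 × 2.33) = 6944.0 / 167.76 ≈ 41.4 mL/min
Patient B: CrCl = (140 − 70) × 60 / (72 × 0.99) × 0.85 = 4200.0 / 71.28 × 0.85 ≈ 50.1 mL/min
41.4 vs 50.1 mL/min → Patient B is higher.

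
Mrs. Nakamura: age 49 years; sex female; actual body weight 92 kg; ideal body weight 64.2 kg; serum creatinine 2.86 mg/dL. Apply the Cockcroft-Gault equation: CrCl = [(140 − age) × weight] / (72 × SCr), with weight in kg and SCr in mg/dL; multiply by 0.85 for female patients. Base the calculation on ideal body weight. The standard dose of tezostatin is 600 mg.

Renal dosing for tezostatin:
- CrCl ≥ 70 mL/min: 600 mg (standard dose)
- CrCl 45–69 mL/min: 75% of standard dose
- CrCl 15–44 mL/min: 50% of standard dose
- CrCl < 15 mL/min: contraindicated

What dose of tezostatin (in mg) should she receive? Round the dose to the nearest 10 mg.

300 mg

CrCl = (140 − 49) × 64.2 / (72 × 2.86) × 0.85 = 5842.2 / 205.92 × 0.85 ≈ 24.1 mL/min
CrCl ≈ 24 mL/min → bracket 15–44 mL/min.
50% of 600 mg = 300 mg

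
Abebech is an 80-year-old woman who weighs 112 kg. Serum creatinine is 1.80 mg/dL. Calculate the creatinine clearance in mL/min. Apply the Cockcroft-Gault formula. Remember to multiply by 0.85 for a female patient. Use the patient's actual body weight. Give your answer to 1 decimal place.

44.1 mL/min

CrCl = (140 − 80) × 112 / (72 × 1.8) × 0.85 = 6720.0 / 129.60 × 0.85 ≈ 44.1 mL/min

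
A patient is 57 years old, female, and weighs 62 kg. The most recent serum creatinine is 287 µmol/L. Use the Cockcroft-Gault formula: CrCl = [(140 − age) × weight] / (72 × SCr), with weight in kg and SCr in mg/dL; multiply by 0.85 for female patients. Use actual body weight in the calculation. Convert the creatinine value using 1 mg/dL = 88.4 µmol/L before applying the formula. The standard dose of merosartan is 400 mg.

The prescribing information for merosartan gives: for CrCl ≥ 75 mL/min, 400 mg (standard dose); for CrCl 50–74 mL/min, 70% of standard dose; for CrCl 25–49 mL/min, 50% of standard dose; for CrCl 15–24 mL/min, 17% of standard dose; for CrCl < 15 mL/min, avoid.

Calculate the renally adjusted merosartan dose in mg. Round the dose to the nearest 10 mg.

70 mg

SCr = 287 / 88.4 = 3.247 mg/dL
CrCl = (140 − 57) × 62 / (72 × 3.247) × 0.85 = 5146.0 / 233.78 × 0.85 ≈ 18.7 mL/min
CrCl ≈ 19 mL/min → bracket 15–24 mL/min.
17% of 400 mg = 68 mg → 70 mg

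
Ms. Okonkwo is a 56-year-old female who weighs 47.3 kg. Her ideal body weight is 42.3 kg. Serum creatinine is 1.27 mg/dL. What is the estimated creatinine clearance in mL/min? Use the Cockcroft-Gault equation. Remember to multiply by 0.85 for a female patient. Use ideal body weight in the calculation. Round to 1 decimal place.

CrCl = (140 − 56) × 42.3 / (72 × 1.27) × 0.85 = 3553.2 / 91.44 × 0.85 ≈ 33.0 mL/min

33.0 mL/min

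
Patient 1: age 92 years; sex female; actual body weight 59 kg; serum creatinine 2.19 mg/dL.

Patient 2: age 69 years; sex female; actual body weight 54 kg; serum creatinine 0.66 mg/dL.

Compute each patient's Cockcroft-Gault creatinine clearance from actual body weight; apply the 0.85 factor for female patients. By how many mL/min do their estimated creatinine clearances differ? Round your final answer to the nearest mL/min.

53 mL/min

Patient 1: CrCl = (140 − 92) × 59 / (72 × 2.19) × 0.85 = 2832.0 / 157.68 × 0.85 ≈ 15.3 mL/min
Patient 2: CrCl = (140 − 69) × 54 / (72 × 0.66) × 0.85 = 3834.0 / 47.52 × 0.85 ≈ 68.6 mL/min
|15.3 − 68.6| = 53.3 mL/min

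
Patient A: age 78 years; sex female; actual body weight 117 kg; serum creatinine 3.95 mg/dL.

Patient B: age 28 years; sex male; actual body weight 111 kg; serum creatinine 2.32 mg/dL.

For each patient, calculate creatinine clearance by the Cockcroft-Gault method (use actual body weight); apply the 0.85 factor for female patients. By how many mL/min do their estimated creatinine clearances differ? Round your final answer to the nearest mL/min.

53 mL/min

Patient A: CrCl = (140 − 78) × 117 / (72 × 3.95) × 0.85 = 7254.0 / 284.40 × 0.85 ≈ 21.7 mL/min
Patient B: CrCl = (140 − 28) × 111 / (72 × 2.32) = 12432.0 / 167.04 ≈ 74.4 mL/min
|21.7 − 74.4| = 52.7 mL/min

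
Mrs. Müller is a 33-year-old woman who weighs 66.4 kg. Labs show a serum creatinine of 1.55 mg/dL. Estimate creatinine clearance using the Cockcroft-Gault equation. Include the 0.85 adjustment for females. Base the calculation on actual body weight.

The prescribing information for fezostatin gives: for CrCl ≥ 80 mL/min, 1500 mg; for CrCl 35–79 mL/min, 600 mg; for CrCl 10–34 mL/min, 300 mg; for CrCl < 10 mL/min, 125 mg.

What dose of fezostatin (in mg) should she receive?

600 mg

CrCl = (140 − 33) × 66.4 / (72 × 1.55) × 0.85 = 7104.8 / 111.60 × 0.85 ≈ 54.1 mL/min
CrCl ≈ 54 mL/min → bracket 35–79 mL/min.
Dose for this bracket: 600 mg.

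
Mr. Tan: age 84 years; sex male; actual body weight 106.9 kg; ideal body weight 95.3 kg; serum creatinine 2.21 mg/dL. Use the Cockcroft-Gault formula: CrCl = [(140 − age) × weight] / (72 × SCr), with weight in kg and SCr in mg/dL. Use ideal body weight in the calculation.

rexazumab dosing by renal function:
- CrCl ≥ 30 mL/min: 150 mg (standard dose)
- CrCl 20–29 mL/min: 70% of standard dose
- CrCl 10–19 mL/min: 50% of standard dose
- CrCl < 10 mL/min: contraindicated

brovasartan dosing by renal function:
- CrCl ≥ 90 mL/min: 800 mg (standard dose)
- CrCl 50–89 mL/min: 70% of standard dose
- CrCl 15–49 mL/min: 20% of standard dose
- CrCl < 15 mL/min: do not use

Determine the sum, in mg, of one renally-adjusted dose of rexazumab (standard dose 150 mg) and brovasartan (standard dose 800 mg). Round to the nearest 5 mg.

310 mg

CrCl = (140 − 84) × 95.3 / (72 × 2.21) = 5336.8 / 159.12 ≈ 33.5 mL/min
CrCl ≈ 34 mL/min.
rexazumab: ≥ 30 mL/min → 100% of 150 mg = 150 mg.
brovasartan: 15–49 mL/min → 20% of 800 mg = 160 mg.
Total = 150 + 160 = 310 mg.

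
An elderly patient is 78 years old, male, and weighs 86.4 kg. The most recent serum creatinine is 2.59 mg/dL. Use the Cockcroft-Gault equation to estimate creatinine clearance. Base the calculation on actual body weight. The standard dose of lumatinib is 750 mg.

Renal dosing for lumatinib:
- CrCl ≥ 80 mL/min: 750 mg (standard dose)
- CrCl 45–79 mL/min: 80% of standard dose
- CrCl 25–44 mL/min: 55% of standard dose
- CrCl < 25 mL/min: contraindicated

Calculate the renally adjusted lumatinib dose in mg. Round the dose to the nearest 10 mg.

CrCl = (140 − 78) × 86.4 / (72 × 2.59) = 5356.8 / 186.48 ≈ 28.7 mL/min
CrCl ≈ 29 mL/min → bracket 25–44 mL/min.
55% of 750 mg = 412.5 mg → 410 mg

410 mg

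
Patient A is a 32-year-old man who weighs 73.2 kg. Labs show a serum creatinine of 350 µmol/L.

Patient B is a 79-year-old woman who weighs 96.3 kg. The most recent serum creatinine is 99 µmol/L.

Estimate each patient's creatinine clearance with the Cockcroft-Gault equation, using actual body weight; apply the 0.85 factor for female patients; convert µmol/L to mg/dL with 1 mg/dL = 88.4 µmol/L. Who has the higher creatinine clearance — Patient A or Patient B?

Patient B

Patient A: SCr = 350 / 88.4 = 3.959 mg/dL
Patient A: CrCl = (140 − 32) × 73.2 / (72 × 3.959) = 7905.6 / 285.05 ≈ 27.7 mL/min
Patient B: SCr = 99 / 88.4 = 1.12 mg/dL
Patient B: CrCl = (140 − 79) × 96.3 / (72 × 1.12) × 0.85 = 5874.3 / 80.64 × 0.85 ≈ 61.9 mL/min
27.7 vs 61.9 mL/min → Patient B is higher.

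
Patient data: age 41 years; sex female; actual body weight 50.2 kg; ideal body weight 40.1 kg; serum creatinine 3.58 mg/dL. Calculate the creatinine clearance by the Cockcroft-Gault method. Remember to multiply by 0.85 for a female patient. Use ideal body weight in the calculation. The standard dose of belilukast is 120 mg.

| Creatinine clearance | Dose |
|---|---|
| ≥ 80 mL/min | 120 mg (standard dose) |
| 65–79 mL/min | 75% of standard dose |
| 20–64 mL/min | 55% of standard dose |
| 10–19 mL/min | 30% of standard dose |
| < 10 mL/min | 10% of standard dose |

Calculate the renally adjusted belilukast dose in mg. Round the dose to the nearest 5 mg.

CrCl = (140 − 41) × 40.1 / (72 × 3.58) × 0.85 = 3969.9 / 257.76 × 0.85 ≈ 13.1 mL/min
CrCl ≈ 13 mL/min → bracket 10–19 mL/min.
30% of 120 mg = 36 mg → 35 mg

35 mg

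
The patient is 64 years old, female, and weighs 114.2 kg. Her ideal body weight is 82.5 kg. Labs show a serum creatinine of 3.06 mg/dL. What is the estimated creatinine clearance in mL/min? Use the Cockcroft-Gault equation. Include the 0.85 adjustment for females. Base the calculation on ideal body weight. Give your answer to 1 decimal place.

24.2 mL/min

CrCl = (140 − 64) × 82.5 / (72 × 3.06) × 0.85 = 6270.0 / 220.32 × 0.85 ≈ 24.2 mL/min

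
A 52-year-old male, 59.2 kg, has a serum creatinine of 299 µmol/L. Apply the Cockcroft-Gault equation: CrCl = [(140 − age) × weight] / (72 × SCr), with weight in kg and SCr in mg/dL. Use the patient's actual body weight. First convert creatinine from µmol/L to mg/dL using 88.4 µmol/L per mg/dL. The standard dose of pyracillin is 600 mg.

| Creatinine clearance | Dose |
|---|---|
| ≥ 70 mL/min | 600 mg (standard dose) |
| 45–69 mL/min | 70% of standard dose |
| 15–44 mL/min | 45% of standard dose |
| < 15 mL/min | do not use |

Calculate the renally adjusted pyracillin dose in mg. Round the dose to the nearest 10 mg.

270 mg

SCr = 299 / 88.4 = 3.382 mg/dL
CrCl = (140 − 52) × 59.2 / (72 × 3.382) = 5209.6 / 243.50 ≈ 21.4 mL/min
CrCl ≈ 21 mL/min → bracket 15–44 mL/min.
45% of 600 mg = 270 mg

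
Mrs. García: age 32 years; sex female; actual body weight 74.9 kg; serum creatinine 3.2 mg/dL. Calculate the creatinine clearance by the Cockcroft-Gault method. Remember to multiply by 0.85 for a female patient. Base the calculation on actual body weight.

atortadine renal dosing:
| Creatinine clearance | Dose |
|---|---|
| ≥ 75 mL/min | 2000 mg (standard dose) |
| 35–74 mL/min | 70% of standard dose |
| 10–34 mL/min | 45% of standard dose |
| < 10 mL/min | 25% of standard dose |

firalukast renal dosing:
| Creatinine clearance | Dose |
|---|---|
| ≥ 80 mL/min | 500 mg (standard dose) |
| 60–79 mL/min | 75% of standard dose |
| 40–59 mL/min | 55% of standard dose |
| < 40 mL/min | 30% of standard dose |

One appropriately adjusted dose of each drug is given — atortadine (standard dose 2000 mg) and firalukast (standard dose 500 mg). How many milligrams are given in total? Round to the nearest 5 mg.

1050 mg

CrCl = (140 − 32) × 74.9 / (72 × 3.2) × 0.85 = 8089.2 / 230.40 × 0.85 ≈ 29.8 mL/min
CrCl ≈ 30 mL/min.
atortadine: 10–34 mL/min → 45% of 2000 mg = 900 mg.
firalukast: < 40 mL/min → 30% of 500 mg = 150 mg.
Total = 900 + 150 = 1050 mg.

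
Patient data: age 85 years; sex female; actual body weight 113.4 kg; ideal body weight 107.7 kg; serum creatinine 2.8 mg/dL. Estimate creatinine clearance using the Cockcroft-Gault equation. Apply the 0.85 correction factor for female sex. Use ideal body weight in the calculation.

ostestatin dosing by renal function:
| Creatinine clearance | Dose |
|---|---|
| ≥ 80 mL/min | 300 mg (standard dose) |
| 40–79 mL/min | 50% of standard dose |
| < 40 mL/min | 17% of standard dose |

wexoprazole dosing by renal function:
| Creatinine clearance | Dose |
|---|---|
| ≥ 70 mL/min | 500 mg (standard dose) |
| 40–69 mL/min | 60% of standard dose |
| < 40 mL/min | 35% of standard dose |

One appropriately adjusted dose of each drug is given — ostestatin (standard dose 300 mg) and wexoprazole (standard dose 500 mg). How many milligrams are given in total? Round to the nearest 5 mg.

225 mg

CrCl = (140 − 85) × 107.7 / (72 × 2.8) × 0.85 = 5923.5 / 201.60 × 0.85 ≈ 25.0 mL/min
CrCl ≈ 25 mL/min.
ostestatin: < 40 mL/min → 17% of 300 mg = 51 mg.
wexoprazole: < 40 mL/min → 35% of 500 mg = 175 mg.
Total = 51 + 175 = 226 mg.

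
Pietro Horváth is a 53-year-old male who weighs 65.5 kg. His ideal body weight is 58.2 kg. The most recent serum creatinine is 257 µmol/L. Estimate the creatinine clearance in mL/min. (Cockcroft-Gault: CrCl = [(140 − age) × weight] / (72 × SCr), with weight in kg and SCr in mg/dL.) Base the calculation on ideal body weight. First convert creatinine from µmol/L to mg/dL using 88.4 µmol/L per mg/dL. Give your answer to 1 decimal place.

24.2 mL/min

SCr = 257 / 88.4 = 2.907 mg/dL
CrCl = (140 − 53) × 58.2 / (72 × 2.907) = 5063.4 / 209.30 ≈ 24.2 mL/min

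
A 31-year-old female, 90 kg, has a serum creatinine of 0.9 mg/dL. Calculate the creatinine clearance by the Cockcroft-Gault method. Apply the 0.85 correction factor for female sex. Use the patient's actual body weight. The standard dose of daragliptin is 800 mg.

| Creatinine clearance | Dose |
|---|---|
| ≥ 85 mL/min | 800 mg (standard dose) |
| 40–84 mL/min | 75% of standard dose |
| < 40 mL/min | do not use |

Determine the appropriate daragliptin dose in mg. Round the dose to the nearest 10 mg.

CrCl = (140 − 31) × 90 / (72 × 0.9) × 0.85 = 9810.0 / 64.80 × 0.85 ≈ 128.7 mL/min
CrCl ≈ 129 mL/min → bracket ≥ 85 mL/min.
100% of 800 mg = 800 mg

800 mg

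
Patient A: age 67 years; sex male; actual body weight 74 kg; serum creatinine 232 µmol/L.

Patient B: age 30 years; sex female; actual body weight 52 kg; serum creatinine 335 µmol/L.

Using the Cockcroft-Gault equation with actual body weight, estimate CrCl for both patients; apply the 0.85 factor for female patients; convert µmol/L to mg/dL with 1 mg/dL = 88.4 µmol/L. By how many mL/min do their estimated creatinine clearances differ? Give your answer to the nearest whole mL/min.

Patient A: SCr = 232 / 88.4 = 2.624 mg/dL
Patient A: CrCl = (140 − 67) × 74 / (72 × 2.624) = 5402.0 / 188.93 ≈ 28.6 mL/min
Patient B: SCr = 335 / 88.4 = 3.79 mg/dL
Patient B: CrCl = (140 − 30) × 52 / (72 × 3.79) × 0.85 = 5720.0 / 272.88 × 0.85 ≈ 17.8 mL/min
|28.6 − 17.8| = 10.8 mL/min

11 mL/min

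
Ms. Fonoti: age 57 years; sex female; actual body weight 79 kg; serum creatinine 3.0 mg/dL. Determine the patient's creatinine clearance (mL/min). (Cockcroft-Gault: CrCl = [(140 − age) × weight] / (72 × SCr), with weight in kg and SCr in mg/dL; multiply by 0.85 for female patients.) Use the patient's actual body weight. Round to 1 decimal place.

CrCl = (140 − 57) × 79 / (72 × 3) × 0.85 = 6557.0 / 216.00 × 0.85 ≈ 25.8 mL/min

25.8 mL/min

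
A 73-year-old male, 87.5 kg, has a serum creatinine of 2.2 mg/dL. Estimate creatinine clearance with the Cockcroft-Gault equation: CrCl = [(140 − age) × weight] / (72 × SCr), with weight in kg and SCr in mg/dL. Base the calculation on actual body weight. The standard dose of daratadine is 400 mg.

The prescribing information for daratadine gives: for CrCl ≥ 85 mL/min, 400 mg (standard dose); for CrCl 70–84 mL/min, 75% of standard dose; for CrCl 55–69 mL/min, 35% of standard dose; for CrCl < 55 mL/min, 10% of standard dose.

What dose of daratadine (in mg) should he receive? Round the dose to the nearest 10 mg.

40 mg

CrCl = (140 − 73) × 87.5 / (72 × 2.2) = 5862.5 / 158.40 ≈ 37.0 mL/min
CrCl ≈ 37 mL/min → bracket < 55 mL/min.
10% of 400 mg = 40 mg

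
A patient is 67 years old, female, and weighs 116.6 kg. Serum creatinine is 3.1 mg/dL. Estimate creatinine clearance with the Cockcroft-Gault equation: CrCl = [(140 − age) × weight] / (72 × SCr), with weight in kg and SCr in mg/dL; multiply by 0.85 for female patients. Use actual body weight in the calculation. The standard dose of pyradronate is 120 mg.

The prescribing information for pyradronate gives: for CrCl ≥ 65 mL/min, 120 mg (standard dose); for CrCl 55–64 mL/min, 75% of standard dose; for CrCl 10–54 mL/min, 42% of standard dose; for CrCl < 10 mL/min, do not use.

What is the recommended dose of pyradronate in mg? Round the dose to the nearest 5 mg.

50 mg

CrCl = (140 − 67) × 116.6 / (72 × 3.1) × 0.85 = 8511.8 / 223.20 × 0.85 ≈ 32.4 mL/min
CrCl ≈ 32 mL/min → bracket 10–54 mL/min.
42% of 120 mg = 50.4 mg → 50 mg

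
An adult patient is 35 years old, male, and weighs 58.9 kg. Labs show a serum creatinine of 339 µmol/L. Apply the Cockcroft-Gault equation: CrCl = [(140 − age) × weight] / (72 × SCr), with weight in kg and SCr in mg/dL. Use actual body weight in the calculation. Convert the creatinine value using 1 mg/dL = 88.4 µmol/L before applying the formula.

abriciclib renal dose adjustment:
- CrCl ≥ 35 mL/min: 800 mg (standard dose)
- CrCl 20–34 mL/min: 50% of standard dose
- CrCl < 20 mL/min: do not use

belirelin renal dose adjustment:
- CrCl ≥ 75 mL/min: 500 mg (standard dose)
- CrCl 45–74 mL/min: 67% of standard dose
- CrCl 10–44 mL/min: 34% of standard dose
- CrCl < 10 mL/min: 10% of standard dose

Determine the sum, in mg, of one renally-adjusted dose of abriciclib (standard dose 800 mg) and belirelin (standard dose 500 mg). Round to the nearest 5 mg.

570 mg

SCr = 339 / 88.4 = 3.835 mg/dL
CrCl = (140 − 35) × 58.9 / (72 × 3.835) = 6184.5 / 276.12 ≈ 22.4 mL/min
CrCl ≈ 22 mL/min.
abriciclib: 20–34 mL/min → 50% of 800 mg = 400 mg.
belirelin: 10–44 mL/min → 34% of 500 mg = 170 mg.
Total = 400 + 170 = 570 mg.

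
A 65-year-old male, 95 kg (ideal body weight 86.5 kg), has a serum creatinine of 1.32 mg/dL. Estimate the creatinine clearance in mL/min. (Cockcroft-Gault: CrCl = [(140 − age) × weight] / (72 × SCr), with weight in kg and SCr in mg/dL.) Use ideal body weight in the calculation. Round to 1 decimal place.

68.3 mL/min

CrCl = (140 − 65) × 86.5 / (72 × 1.32) = 6487.5 / 95.04 ≈ 68.3 mL/min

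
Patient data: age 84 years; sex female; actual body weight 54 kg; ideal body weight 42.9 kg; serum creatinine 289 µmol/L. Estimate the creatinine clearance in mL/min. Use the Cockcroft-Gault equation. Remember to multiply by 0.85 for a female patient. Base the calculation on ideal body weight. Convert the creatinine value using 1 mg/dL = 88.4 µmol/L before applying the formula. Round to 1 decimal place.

8.7 mL/min

SCr = 289 / 88.4 = 3.269 mg/dL
CrCl = (140 − 84) × 42.9 / (72 × 3.269) × 0.85 = 2402.4 / 235.37 × 0.85 ≈ 8.7 mL/min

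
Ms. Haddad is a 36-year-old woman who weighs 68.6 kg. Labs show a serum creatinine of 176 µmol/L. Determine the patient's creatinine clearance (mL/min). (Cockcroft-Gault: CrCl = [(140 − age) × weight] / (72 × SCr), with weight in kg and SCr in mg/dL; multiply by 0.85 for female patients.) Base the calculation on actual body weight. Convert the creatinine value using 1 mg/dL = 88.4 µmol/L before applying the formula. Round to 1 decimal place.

SCr = 176 / 88.4 = 1.991 mg/dL
CrCl = (140 − 36) × 68.6 / (72 × 1.991) × 0.85 = 7134.4 / 143.35 × 0.85 ≈ 42.3 mL/min

42.3 mL/min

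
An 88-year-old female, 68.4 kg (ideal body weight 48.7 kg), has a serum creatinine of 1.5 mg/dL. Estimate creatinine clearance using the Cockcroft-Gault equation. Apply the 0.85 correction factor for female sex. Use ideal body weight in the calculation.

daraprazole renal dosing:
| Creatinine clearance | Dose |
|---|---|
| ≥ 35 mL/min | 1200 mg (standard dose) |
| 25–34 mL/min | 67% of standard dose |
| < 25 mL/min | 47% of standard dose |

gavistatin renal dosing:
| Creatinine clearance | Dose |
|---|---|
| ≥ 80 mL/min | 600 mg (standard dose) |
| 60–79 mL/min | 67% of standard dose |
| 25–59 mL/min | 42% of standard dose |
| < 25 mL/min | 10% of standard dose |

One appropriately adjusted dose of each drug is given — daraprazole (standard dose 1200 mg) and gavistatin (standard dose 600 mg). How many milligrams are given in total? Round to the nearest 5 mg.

CrCl = (140 − 88) × 48.7 / (72 × 1.5) × 0.85 = 2532.4 / 108.00 × 0.85 ≈ 19.9 mL/min
CrCl ≈ 20 mL/min.
daraprazole: < 25 mL/min → 47% of 1200 mg = 564 mg.
gavistatin: < 25 mL/min → 10% of 600 mg = 60 mg.
Total = 564 + 60 = 624 mg.

625 mg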